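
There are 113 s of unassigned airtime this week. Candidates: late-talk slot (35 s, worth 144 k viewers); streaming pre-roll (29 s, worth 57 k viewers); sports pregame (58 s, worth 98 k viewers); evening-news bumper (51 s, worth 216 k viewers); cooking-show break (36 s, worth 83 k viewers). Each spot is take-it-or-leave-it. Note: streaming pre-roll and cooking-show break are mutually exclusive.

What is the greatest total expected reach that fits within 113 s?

360

By expected reach per s: evening-news bumper 4.24, late-talk slot 4.11, cooking-show break 2.31, streaming pre-roll 1.97 lead.
Taking late-talk slot + evening-news bumper: 86 s used, 360 in expected reach.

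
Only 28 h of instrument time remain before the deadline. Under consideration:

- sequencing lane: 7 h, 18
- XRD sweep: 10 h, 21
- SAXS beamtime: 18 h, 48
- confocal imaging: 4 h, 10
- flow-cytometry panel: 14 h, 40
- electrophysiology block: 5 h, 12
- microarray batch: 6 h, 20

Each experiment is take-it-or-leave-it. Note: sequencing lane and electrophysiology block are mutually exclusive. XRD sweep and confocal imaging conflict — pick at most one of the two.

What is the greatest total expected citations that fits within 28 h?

78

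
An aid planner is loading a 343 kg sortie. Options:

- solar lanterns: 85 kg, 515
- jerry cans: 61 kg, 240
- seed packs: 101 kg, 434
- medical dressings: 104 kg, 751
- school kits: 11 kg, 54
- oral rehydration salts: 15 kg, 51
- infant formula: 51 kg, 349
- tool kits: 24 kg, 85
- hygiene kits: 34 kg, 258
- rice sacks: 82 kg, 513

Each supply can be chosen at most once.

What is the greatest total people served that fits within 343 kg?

Greedy by ratio would take jerry cans + medical dressings + school kits + infant formula + hygiene kits + rice sacks: 343 kg used, total 2165.
Replace jerry cans and hygiene kits with solar lanterns: the trade gains 17 net, giving 2182 at 333 kg.
The spare 10 kg is too small for any remaining supply, and no exchange beats 2182.

2182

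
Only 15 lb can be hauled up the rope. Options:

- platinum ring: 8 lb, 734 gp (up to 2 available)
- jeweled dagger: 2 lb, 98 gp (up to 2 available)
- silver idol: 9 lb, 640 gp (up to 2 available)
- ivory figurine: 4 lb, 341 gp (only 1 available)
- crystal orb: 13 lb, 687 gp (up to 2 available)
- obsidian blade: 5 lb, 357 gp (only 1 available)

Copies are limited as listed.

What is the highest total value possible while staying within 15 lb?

Density check — platinum ring 91.75, ivory figurine 85.25, obsidian blade 71.40, silver idol 71.11 are the best per lb.
Filling by ratio: platinum ring + jeweled dagger + ivory figurine for 1173, with 1 lb left unused.
Dropping ivory figurine frees 4 lb; slotting in obsidian blade (5 lb) lifts the total to 1189 at 15 lb.
Nothing else within 15 lb beats 1189.

1189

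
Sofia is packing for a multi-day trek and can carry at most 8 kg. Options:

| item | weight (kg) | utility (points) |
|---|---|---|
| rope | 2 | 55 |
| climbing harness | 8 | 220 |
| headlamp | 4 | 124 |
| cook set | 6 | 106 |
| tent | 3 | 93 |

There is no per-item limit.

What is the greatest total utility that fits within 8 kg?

Best packing: 2×headlamp — 8 kg, 248 total.

248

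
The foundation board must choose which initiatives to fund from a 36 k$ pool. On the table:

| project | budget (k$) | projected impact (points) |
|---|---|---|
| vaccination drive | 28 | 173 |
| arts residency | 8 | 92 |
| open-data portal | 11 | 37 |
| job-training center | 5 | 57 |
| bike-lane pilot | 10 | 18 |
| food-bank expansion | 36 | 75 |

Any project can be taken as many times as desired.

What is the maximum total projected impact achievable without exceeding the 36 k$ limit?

412

Taking the top-ratio projects first gives 4×arts residency for 368 (32 k$).
Dropping 2×arts residency frees 16 k$; slotting in 4×job-training center (20 k$) lifts the total to 412 at 36 k$.
That's the maximum — no swap from here does better than 412.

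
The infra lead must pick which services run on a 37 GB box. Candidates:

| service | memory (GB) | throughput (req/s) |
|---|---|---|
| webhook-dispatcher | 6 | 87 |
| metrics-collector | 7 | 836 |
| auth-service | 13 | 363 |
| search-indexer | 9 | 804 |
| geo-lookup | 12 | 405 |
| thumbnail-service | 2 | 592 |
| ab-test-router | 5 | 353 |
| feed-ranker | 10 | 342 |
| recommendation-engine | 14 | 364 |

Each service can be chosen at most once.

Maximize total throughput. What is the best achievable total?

2990

Filling by ratio: metrics-collector + search-indexer + thumbnail-service + ab-test-router + feed-ranker for 2927, with 4 GB left unused.
Replace feed-ranker with geo-lookup: the trade gains 63 net, giving 2990 at 35 GB.
An exhaustive check of the 512 subsets confirms 2990.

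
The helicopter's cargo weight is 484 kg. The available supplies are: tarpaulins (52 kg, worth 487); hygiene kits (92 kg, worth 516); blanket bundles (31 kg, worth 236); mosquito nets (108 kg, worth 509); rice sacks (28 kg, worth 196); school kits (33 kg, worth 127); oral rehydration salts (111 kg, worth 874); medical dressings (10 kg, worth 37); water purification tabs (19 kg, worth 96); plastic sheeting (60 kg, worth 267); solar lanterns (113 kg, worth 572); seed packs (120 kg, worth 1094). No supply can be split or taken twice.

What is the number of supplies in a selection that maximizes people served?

Optimal total is 3592.
For example tarpaulins + blanket bundles + rice sacks + oral rehydration salts + medical dressings + water purification tabs + solar lanterns + seed packs achieves it, using 484 kg.
Any selection reaching 3592 contains exactly 8 supplies.

8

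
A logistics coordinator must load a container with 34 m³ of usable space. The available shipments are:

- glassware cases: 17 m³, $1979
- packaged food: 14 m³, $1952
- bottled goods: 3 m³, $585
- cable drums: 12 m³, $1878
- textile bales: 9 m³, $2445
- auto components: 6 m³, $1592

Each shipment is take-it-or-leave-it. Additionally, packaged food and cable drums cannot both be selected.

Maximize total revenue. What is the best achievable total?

6574

A density-first pass picks bottled goods + cable drums + textile bales + auto components — 6500 at 30 m³.
The 12 m³ tied up in cable drums is better spent on packaged food — total rises to 6574 (32 m³).
Next best is bottled goods + cable drums + textile bales + auto components at 6500 (30 m³) — short by 74.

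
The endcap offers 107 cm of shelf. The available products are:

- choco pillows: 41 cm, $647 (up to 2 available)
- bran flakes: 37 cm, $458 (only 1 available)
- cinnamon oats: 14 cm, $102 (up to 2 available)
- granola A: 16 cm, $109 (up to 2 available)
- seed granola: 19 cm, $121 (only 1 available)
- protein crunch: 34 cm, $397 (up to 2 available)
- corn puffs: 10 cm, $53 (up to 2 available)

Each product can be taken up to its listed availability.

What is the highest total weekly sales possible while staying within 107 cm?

Best packing: 2×choco pillows + cinnamon oats + corn puffs — 106 cm, 1449 total.

1449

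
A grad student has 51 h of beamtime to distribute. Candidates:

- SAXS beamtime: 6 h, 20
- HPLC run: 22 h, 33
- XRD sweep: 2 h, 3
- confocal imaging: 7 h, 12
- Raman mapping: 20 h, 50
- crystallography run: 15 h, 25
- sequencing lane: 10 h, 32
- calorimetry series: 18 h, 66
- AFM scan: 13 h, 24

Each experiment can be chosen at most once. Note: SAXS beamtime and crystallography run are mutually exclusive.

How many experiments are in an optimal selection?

4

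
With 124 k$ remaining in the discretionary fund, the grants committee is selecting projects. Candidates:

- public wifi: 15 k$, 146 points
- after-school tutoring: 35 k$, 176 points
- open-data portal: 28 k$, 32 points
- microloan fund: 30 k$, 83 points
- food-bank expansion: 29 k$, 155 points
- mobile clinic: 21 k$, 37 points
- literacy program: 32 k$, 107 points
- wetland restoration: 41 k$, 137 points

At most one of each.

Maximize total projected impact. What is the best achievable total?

614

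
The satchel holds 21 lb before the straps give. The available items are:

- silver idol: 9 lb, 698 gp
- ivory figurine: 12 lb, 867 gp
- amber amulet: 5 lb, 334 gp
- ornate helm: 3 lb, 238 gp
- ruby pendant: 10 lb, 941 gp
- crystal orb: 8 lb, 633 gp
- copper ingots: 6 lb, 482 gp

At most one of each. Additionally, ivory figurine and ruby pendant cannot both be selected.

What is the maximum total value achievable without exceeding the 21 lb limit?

1812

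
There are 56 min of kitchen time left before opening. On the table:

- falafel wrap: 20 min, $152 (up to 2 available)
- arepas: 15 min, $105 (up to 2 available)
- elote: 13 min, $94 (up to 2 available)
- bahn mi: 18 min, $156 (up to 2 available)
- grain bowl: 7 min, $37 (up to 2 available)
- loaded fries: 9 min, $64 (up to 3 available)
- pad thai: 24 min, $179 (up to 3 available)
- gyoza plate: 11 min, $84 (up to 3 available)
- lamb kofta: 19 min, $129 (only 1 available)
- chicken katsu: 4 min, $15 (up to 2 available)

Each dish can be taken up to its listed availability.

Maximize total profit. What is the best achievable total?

Greedy by ratio would take 2×bahn mi + loaded fries + gyoza plate: 56 min used, total 460.
Dropping loaded fries and gyoza plate frees 20 min; slotting in falafel wrap (20 min) lifts the total to 464 at 56 min.
That's the maximum — no swap from here does better than 464.

464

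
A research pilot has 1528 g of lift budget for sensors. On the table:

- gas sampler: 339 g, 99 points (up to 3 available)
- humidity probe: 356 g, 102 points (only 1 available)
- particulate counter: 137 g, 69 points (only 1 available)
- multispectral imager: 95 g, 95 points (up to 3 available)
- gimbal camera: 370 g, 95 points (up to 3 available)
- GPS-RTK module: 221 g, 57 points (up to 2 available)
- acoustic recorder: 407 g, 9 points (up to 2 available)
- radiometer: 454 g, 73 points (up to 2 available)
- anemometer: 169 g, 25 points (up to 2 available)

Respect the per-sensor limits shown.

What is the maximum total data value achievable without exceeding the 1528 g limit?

By data value per g: multispectral imager 1.00, particulate counter 0.50, gas sampler 0.29, humidity probe 0.29 lead.
Filling by ratio: 3×gas sampler + particulate counter + 3×multispectral imager for 651, with 89 g left unused.
Dropping gas sampler frees 339 g; slotting in humidity probe (356 g) lifts the total to 654 at 1456 g.
Nothing else within 1528 g beats 654.

654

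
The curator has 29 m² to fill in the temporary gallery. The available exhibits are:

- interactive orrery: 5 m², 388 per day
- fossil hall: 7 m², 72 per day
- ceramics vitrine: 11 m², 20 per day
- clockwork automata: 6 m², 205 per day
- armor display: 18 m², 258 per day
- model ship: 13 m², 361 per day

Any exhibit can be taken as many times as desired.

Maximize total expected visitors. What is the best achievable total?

5×interactive orrery uses 25 of the 29 m² and totals 1940.
Nothing else within 29 m² beats 1940.

1940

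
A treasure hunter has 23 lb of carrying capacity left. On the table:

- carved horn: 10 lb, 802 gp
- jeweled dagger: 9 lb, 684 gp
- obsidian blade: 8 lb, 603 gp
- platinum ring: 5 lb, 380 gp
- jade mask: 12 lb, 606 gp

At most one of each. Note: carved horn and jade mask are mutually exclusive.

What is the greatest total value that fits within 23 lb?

Greedy by ratio would take carved horn + jeweled dagger: 19 lb used, total 1486.
Dropping jeweled dagger frees 9 lb; slotting in obsidian blade + platinum ring (13 lb) lifts the total to 1785 at 23 lb.
Runner-up jeweled dagger + obsidian blade + platinum ring tops out at 1667.

1785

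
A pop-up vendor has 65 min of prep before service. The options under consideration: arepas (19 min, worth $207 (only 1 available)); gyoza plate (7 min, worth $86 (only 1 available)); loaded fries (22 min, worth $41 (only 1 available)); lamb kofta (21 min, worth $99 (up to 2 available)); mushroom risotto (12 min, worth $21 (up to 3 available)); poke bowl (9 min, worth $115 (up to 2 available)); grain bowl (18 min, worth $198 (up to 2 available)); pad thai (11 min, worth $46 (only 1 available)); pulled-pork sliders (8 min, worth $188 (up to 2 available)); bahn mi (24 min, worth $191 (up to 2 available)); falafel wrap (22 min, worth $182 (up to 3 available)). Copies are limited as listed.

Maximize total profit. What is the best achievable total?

899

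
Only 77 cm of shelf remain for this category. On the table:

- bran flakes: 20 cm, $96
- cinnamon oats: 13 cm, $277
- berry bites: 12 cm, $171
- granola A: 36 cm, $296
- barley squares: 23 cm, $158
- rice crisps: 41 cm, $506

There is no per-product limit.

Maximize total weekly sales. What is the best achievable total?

1556

Taking 5×cinnamon oats + berry bites: 77 cm used, 1556 in weekly sales.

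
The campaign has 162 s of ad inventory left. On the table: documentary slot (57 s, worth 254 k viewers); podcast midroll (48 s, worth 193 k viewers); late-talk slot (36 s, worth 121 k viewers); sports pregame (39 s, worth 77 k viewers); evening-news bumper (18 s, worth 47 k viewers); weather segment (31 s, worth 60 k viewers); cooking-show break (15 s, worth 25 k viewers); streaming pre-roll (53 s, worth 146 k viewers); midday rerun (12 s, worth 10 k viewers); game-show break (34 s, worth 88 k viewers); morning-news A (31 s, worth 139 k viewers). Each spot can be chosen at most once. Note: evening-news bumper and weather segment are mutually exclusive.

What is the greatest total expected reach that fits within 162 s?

Density check — morning-news A 4.48, documentary slot 4.46, podcast midroll 4.02 are the best per s.
Best packing: documentary slot + podcast midroll + evening-news bumper + morning-news A — 154 s, 633 total.
An exhaustive check of the 2048 subsets confirms 633.

633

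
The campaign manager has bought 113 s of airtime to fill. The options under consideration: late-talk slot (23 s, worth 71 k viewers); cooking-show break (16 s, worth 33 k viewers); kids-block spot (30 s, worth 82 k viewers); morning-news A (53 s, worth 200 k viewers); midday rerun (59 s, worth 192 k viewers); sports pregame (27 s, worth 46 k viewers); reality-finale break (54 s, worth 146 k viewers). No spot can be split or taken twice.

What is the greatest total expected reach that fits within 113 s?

392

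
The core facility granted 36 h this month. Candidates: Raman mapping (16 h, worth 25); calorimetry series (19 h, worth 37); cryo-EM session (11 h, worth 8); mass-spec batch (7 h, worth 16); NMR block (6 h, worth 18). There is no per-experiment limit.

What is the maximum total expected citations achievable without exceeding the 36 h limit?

108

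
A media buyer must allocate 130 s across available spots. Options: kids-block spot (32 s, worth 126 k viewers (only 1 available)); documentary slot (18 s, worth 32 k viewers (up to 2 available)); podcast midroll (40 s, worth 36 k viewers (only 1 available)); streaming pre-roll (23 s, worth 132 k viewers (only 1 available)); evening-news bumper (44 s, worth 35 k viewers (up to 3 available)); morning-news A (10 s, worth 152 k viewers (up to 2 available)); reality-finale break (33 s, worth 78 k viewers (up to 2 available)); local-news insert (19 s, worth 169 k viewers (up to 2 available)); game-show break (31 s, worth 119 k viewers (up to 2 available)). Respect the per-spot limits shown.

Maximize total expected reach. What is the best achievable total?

Ranking by ratio (expected reach/s): morning-news A 15.20, local-news insert 8.89, streaming pre-roll 5.74.
Filling by ratio: kids-block spot + streaming pre-roll + 2×morning-news A + 2×local-news insert for 900, with 17 s left unused.
The 32 s tied up in kids-block spot is better spent on documentary slot + game-show break — total rises to 925 (130 s).
Nothing else within 130 s beats 925.

925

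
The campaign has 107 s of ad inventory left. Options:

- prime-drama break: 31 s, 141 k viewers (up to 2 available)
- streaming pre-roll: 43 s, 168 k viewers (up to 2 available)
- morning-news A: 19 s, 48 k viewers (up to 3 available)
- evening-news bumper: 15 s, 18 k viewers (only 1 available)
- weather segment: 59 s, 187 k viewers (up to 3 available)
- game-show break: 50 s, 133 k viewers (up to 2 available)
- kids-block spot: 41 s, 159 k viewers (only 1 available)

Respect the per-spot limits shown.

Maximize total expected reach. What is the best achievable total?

The ratio ordering already packs tightly: 2×prime-drama break + streaming pre-roll, 105 s, 450.
No other feasible combination exceeds 450.

450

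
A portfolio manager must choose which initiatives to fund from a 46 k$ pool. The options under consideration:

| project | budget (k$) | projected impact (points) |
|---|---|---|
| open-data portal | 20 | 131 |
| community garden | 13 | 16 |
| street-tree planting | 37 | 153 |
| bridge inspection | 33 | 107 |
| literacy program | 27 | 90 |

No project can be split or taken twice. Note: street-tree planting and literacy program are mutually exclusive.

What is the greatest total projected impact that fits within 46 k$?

153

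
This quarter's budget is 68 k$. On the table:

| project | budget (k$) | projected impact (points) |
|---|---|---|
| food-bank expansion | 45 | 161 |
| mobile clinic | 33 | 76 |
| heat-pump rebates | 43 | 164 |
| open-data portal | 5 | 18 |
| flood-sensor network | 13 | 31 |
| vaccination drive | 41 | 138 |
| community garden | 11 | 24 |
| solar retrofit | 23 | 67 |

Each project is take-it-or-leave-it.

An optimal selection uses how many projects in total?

2

Best achievable projected impact is 231.
One optimal bundle: heat-pump rebates + solar retrofit (66 k$).
Every optimal selection uses 2 projects.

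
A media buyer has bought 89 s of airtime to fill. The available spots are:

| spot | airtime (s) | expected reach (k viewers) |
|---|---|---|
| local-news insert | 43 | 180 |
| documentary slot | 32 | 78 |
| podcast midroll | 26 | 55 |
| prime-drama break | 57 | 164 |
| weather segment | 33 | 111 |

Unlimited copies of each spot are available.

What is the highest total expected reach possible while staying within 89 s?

360

The ratio ordering already packs tightly: 2×local-news insert, 86 s, 360.
No other feasible combination exceeds 360.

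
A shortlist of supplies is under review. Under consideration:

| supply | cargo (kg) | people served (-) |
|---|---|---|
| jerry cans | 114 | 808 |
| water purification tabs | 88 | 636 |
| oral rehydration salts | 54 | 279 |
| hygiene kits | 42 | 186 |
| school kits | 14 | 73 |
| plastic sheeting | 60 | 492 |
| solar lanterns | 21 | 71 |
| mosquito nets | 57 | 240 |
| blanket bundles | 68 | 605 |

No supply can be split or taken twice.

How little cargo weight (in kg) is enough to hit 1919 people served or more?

Need the lightest bundle worth ≥ 1919.
Taking jerry cans + school kits + plastic sheeting + blanket bundles gives 1978 (≥ 1919) for 256 kg.
Below 256 kg the best achievable stays under 1919.

256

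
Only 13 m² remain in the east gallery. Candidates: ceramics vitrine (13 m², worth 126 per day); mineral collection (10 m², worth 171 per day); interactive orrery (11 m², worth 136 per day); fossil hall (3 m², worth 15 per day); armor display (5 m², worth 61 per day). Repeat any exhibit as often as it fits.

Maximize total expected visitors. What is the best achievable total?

Ranking by ratio (expected visitors/m²): mineral collection 17.10, interactive orrery 12.36, armor display 12.20, ceramics vitrine 9.69.
Taking mineral collection + fossil hall: 13 m² used, 186 in expected visitors.

186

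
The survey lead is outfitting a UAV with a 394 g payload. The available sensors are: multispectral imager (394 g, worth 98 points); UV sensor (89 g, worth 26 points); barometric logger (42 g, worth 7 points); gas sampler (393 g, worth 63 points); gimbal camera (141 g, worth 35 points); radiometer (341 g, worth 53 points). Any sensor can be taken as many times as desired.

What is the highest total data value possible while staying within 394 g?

104

The ratio ordering already packs tightly: 4×UV sensor, 356 g, 104.
Every other selection either busts 394 g or fails to beat 104.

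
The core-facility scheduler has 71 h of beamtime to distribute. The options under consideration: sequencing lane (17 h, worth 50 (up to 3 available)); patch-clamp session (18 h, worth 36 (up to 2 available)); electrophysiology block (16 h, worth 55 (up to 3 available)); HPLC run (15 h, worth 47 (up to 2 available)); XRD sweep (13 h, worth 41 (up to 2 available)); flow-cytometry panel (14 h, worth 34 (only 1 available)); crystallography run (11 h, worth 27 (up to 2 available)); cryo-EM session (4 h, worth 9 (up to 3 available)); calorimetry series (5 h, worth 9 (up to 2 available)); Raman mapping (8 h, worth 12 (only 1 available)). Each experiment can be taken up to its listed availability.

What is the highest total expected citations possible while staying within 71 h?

230

Taking the top-ratio experiments first gives 3×electrophysiology block + XRD sweep + 2×cryo-EM session for 224 (69 h).
Replace XRD sweep with HPLC run: the trade gains 6 net, giving 230 at 71 h.
Every other selection either busts 71 h or exceeds an availability limit or fails to beat 230.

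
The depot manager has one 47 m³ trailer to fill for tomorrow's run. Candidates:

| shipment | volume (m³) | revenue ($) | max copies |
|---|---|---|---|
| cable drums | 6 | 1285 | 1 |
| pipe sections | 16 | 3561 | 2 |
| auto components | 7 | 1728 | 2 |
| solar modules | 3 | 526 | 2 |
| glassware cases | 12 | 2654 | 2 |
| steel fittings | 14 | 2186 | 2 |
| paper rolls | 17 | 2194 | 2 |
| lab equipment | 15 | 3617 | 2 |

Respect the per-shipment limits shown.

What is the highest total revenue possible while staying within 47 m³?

Density check — auto components 246.86, lab equipment 241.13, pipe sections 222.56 are the best per m³.
Taking 2×auto components + solar modules + 2×lab equipment: 47 m³ used, 11216 in revenue.
Nothing else within 47 m³ beats 11216.

11216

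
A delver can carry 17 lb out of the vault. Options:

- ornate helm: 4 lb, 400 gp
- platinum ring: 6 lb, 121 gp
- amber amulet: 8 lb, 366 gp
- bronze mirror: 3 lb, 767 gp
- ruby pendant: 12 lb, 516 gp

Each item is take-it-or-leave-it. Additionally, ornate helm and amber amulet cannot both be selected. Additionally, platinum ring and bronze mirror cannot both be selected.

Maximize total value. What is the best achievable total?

1283

By value per lb: bronze mirror 255.67, ornate helm 100.00, amber amulet 45.75, ruby pendant 43.00 lead.
Bronze mirror + ruby pendant uses 15 of the 17 lb and totals 1283.
Nothing else feasible within 17 lb beats 1283.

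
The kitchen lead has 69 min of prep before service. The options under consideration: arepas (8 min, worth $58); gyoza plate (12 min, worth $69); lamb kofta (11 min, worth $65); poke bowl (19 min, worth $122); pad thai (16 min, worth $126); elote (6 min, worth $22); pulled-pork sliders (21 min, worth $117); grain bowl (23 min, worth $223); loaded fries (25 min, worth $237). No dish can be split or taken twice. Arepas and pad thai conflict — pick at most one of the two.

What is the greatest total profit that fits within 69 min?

Ranking by ratio (profit/min): grain bowl 9.70, loaded fries 9.48, pad thai 7.88, arepas 7.25.
The ratio heuristic lands on pad thai + grain bowl + loaded fries (586) but leaves 5 min idle.
Dropping pad thai frees 16 min; slotting in arepas + gyoza plate (20 min) lifts the total to 587 at 68 min.
Next best is pad thai + grain bowl + loaded fries at 586 (64 min) — short by 1.

587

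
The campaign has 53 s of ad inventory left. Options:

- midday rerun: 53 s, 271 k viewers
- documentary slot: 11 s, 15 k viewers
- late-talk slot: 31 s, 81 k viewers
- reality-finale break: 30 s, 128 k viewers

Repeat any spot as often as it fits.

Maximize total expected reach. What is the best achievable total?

Midday rerun uses 53 of the 53 s and totals 271.
That's the maximum — no swap from here does better than 271.

271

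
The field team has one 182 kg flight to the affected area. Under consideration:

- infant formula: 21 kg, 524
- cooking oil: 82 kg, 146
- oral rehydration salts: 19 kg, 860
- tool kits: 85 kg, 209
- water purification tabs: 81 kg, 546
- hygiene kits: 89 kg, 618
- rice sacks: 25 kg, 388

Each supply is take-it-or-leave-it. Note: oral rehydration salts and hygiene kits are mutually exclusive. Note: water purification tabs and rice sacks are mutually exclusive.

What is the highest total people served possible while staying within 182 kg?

1981

By people served per kg: oral rehydration salts 45.26, infant formula 24.95, rice sacks 15.52, hygiene kits 6.94 lead.
Infant formula + oral rehydration salts + tool kits + rice sacks uses 150 of the 182 kg and totals 1981.
No other feasible combination exceeds 1981.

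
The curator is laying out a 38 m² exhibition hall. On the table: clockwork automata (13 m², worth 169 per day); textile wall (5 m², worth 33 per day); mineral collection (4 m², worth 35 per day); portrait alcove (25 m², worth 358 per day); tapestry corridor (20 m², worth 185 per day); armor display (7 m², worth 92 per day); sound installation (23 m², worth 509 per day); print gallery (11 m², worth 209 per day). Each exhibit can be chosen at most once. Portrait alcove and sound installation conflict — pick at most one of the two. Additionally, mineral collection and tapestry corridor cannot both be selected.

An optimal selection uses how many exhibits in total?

3

The maximum expected visitors within 38 m² is 753.
For example mineral collection + sound installation + print gallery achieves it, using 38 m².
Every optimal selection uses 3 exhibits.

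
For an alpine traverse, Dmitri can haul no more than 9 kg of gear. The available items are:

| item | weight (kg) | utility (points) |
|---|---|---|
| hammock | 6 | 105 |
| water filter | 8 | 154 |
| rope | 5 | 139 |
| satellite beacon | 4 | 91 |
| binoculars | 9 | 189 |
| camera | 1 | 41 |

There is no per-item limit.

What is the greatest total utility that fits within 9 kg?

369

The ratio ordering already packs tightly: 9×camera, 9 kg, 369.
Nothing else within 9 kg beats 369.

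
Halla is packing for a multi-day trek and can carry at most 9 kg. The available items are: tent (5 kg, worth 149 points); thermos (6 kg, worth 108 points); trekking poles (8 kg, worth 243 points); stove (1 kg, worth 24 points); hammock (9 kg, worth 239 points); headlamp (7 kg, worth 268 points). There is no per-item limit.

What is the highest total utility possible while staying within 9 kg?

By utility per kg: headlamp 38.29, trekking poles 30.38, tent 29.80 lead.
Best packing: 2×stove + headlamp — 9 kg, 316 total.
That's the maximum — no swap from here does better than 316.

316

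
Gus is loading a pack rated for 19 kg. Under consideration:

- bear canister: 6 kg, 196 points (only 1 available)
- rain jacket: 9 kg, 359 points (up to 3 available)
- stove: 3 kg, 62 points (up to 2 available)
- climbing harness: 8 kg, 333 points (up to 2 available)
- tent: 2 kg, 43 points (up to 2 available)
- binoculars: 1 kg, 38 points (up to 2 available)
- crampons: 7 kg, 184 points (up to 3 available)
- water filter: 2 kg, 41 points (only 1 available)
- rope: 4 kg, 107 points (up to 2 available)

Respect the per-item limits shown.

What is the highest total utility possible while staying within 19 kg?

Filling by ratio: 2×climbing harness + 2×binoculars for 742, with 1 kg left unused.
Replace climbing harness with rain jacket: the trade gains 26 net, giving 768 at 19 kg.
Nothing else within 19 kg beats 768.

768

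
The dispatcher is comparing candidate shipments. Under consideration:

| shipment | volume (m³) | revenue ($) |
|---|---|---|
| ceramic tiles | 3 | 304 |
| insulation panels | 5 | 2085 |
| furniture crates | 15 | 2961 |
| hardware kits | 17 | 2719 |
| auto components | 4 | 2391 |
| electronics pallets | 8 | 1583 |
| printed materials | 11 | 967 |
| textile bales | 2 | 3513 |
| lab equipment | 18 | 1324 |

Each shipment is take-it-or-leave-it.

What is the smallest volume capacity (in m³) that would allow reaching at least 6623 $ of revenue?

11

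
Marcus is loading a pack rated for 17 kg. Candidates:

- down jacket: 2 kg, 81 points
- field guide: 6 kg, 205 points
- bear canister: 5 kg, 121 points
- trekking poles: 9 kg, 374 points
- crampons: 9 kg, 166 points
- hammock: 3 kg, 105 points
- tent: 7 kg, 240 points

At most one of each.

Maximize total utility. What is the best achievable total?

660

The ratio heuristic lands on down jacket + trekking poles + hammock (560) but leaves 3 kg idle.
Dropping hammock frees 3 kg; slotting in field guide (6 kg) lifts the total to 660 at 17 kg.
Nothing else within 17 kg beats 660.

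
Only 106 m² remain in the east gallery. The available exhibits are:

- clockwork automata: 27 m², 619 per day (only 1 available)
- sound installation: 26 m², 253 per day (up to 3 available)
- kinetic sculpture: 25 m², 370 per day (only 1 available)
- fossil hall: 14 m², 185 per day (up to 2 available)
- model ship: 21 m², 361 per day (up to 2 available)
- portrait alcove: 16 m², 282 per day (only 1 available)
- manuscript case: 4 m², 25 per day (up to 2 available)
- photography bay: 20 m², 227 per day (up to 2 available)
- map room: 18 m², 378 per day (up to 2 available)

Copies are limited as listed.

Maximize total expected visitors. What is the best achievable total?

2097

Filling by ratio: clockwork automata + model ship + portrait alcove + manuscript case + 2×map room for 2043, with 2 m² left unused.
The 20 m² tied up in portrait alcove and manuscript case is better spent on model ship — total rises to 2097 (105 m²).
That's the maximum — no swap from here does better than 2097.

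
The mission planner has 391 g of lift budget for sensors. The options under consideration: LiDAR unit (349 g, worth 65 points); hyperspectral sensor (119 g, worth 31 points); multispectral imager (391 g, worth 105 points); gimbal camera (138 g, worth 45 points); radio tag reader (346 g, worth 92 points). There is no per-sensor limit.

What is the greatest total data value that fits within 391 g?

The ratio heuristic lands on 2×gimbal camera (90) but leaves 115 g idle.
Dropping gimbal camera frees 138 g; slotting in 2×hyperspectral sensor (238 g) lifts the total to 107 at 376 g.
Nothing else within 391 g beats 107.

107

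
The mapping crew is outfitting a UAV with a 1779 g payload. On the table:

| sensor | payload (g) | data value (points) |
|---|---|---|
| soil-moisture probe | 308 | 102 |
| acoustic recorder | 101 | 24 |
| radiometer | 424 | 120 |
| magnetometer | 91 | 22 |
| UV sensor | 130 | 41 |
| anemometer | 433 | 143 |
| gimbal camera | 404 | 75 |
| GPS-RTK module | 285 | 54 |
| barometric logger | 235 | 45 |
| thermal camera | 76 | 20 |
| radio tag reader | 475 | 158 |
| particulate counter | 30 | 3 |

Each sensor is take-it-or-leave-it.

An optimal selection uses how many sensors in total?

The maximum data value within 1779 g is 564.
One optimal bundle: soil-moisture probe + radiometer + UV sensor + anemometer + radio tag reader (1770 g).
Every optimal selection uses 5 sensors.

5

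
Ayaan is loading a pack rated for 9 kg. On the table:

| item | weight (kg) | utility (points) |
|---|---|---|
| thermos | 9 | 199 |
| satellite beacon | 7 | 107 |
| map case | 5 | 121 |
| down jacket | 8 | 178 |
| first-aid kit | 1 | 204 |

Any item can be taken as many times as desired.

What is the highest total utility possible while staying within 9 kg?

Ranking by ratio (utility/kg): first-aid kit 204.00, map case 24.20, down jacket 22.25.
Best packing: 9×first-aid kit — 9 kg, 1836 total.
No other feasible combination exceeds 1836.

1836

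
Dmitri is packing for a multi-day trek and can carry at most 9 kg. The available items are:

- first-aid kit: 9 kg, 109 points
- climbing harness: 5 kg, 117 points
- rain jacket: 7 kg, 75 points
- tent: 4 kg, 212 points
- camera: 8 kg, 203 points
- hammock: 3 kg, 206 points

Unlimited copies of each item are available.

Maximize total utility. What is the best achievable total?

618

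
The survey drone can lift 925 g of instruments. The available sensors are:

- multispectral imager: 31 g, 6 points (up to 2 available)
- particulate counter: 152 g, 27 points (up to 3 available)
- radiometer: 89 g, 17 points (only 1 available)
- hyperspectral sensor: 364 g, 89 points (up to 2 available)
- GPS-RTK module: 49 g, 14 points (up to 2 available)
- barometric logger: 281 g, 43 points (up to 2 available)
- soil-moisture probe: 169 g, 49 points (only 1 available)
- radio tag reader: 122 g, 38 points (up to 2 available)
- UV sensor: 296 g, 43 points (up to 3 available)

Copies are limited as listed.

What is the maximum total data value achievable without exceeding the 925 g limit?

248

Ranking by ratio (data value/g): radio tag reader 0.31, soil-moisture probe 0.29, GPS-RTK module 0.29.
The ratio ordering already packs tightly: multispectral imager + hyperspectral sensor + 2×GPS-RTK module + soil-moisture probe + 2×radio tag reader, 906 g, 248.
That's the maximum — no swap from here does better than 248.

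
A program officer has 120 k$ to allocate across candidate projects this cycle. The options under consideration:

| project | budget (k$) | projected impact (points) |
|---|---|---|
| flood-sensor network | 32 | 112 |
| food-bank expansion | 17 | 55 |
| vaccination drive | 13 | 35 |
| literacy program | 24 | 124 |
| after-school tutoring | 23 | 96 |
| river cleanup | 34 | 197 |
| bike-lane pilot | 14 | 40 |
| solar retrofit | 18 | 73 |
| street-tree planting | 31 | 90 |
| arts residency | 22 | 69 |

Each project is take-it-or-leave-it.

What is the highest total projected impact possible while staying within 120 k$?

545

Density check — river cleanup 5.79, literacy program 5.17, after-school tutoring 4.17 are the best per k$.
Best packing: food-bank expansion + literacy program + after-school tutoring + river cleanup + solar retrofit — 116 k$, 545 total.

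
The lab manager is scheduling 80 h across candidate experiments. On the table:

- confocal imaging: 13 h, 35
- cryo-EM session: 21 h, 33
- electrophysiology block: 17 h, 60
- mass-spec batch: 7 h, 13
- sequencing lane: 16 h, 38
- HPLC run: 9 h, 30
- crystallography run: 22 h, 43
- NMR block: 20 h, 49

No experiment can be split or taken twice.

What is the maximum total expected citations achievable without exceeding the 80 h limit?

212

Ranking by ratio (expected citations/h): electrophysiology block 3.53, HPLC run 3.33, confocal imaging 2.69.
The ratio ordering already packs tightly: confocal imaging + electrophysiology block + sequencing lane + HPLC run + NMR block, 75 h, 212.
The closest alternative, confocal imaging + cryo-EM session + electrophysiology block + HPLC run + NMR block, reaches only 207.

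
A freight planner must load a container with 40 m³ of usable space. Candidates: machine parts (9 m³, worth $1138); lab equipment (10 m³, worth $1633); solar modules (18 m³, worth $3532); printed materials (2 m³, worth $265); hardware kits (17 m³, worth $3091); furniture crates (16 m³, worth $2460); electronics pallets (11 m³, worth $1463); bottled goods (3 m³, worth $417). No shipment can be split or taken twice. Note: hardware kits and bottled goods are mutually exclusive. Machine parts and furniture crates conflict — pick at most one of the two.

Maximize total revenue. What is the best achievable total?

6888

Ranking by ratio (revenue/m³): solar modules 196.22, hardware kits 181.82, lab equipment 163.30.
Best packing: solar modules + printed materials + hardware kits — 37 m³, 6888 total.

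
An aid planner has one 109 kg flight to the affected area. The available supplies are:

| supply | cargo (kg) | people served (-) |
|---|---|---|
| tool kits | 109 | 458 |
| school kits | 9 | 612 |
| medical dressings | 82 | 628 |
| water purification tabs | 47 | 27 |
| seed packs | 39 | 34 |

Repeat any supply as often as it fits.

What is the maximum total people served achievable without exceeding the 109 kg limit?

12×school kits uses 108 of the 109 kg and totals 7344.
The spare 1 kg is too small for any remaining supply, and no exchange beats 7344.

7344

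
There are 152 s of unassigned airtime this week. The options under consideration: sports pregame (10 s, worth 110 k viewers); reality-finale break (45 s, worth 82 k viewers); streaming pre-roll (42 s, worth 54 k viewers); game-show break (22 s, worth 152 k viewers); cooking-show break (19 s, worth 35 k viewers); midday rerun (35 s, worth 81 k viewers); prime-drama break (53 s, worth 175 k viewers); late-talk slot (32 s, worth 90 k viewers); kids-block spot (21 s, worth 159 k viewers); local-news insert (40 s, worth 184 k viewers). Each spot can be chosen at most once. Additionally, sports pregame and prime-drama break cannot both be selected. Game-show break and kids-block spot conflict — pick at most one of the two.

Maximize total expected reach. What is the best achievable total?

625

By expected reach per s: sports pregame 11.00, kids-block spot 7.57, game-show break 6.91 lead.
Taking sports pregame + reality-finale break + late-talk slot + kids-block spot + local-news insert: 148 s used, 625 in expected reach.
Runner-up sports pregame + midday rerun + late-talk slot + kids-block spot + local-news insert tops out at 624.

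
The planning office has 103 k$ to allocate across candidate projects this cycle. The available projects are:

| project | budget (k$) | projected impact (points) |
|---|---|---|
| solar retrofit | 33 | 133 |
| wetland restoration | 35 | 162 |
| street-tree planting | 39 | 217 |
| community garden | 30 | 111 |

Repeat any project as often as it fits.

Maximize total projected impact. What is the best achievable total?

By projected impact per k$: street-tree planting 5.56, wetland restoration 4.63, solar retrofit 4.03, community garden 3.70 lead.
Filling by ratio: 2×street-tree planting for 434, with 25 k$ left unused.
Replace street-tree planting with solar retrofit + community garden: the trade gains 27 net, giving 461 at 102 k$.

461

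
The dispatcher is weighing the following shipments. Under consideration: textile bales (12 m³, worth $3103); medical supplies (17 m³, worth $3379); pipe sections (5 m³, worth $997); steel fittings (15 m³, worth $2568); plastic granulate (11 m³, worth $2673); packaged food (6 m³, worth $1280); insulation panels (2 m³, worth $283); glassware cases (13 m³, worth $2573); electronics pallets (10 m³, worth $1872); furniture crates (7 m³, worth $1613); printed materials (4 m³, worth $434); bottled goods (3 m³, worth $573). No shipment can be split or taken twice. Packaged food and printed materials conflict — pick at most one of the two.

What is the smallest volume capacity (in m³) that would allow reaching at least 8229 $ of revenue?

Look for the lowest-volume combination reaching 8229.
Taking textile bales + pipe sections + plastic granulate + furniture crates gives 8386 (≥ 8229) for 35 m³.
Below 35 m³ the best achievable stays under 8229.

35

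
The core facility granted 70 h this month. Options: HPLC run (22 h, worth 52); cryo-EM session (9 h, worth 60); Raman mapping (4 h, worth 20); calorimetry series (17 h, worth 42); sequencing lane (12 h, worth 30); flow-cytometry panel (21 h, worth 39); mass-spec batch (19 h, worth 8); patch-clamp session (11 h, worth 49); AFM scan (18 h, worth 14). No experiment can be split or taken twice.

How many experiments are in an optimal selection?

5

Optimal total is 223.
HPLC run + cryo-EM session + Raman mapping + calorimetry series + patch-clamp session hits 223 at 63 h.
Every optimal selection uses 5 experiments.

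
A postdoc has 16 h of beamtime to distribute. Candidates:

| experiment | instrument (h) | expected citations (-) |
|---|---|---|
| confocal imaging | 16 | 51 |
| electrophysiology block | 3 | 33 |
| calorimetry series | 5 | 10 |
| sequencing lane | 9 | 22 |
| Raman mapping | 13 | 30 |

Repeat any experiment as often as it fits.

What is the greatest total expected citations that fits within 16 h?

165

The ratio ordering already packs tightly: 5×electrophysiology block, 15 h, 165.
Nothing else within 16 h beats 165.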